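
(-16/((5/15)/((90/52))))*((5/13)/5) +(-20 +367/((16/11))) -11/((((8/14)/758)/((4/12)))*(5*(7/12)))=-19491487/13520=-1441.68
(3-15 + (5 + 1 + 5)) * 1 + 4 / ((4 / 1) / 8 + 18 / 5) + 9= 368 / 41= 8.98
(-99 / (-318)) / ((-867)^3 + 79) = -33 / 69081714104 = -0.00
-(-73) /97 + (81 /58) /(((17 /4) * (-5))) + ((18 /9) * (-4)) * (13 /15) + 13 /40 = -33980509 /5738520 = -5.92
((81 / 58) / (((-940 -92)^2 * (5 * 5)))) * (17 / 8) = 0.00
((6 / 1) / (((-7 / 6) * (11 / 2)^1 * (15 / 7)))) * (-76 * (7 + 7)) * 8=204288 / 55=3714.33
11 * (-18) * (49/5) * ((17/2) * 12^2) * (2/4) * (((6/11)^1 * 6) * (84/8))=-204038352/5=-40807670.40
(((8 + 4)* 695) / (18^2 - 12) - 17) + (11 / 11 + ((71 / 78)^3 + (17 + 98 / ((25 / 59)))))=3081799739 / 11863800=259.76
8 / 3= 2.67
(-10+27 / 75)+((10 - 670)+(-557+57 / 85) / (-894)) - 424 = -207646039 / 189975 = -1093.02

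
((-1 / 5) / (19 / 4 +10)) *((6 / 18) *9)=-12 / 295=-0.04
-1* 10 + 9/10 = -91/10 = -9.10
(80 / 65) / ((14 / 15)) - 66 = -5886 / 91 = -64.68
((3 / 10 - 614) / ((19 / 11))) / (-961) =3553 / 9610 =0.37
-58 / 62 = -29 / 31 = -0.94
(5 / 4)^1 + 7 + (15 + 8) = 31.25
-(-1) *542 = 542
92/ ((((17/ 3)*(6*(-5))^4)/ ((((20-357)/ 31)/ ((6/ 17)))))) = -7751/ 12555000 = -0.00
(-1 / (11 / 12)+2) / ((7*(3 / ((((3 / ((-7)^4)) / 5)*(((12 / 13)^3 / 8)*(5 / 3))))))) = 720 / 406174769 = 0.00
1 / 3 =0.33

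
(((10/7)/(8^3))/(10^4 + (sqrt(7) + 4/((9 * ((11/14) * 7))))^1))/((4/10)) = 306283725/439091865612736-245025 * sqrt(7)/3512734924901888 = 0.00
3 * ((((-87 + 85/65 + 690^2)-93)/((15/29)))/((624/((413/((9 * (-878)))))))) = -74101423529/320505120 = -231.20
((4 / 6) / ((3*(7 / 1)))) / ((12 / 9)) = 1 / 42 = 0.02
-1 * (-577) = 577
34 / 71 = 0.48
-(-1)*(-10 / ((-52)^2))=-5 / 1352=-0.00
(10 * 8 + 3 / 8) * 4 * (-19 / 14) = -12217 / 28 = -436.32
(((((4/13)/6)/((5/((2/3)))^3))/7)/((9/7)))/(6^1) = 8/3553875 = 0.00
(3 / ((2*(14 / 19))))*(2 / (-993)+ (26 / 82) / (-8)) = -257735 / 3039904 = -0.08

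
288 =288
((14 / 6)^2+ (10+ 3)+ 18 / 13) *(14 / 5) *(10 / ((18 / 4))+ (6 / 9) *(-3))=12992 / 1053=12.34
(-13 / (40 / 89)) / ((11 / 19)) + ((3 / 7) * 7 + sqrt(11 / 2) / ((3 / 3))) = -20663 / 440 + sqrt(22) / 2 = -44.62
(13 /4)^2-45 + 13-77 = -98.44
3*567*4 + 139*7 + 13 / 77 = 598842 / 77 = 7777.17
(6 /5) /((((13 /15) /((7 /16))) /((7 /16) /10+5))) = 50841 /16640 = 3.06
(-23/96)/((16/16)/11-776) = 0.00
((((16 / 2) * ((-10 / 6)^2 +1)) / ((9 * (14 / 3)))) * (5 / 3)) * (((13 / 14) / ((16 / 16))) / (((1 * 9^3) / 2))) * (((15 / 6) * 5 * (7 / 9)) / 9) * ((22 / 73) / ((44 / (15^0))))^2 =27625 / 178419092607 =0.00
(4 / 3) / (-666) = -2 / 999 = -0.00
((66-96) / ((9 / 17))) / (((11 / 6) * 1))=-30.91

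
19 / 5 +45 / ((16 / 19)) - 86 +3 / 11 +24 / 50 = -123243 / 4400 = -28.01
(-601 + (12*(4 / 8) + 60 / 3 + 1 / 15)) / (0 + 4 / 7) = -15092 / 15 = -1006.13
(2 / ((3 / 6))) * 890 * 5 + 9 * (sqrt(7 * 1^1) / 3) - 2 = 3 * sqrt(7) + 17798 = 17805.94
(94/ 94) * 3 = 3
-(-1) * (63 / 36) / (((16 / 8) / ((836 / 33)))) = 22.17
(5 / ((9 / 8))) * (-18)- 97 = -177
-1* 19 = -19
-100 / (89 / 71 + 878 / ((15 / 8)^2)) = -0.40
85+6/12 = 171/2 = 85.50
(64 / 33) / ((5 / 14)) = 896 / 165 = 5.43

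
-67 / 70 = -0.96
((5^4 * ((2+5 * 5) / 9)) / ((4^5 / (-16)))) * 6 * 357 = -2008125 / 32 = -62753.91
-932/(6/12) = -1864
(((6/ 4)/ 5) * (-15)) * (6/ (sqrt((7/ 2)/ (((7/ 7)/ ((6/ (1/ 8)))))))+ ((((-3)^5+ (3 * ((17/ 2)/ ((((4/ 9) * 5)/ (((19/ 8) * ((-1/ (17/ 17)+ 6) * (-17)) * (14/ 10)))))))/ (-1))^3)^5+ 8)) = -4881751269334877369015876622588615138535303182124506915734019905745738502245536101369373391/ 75557863725914323419136000000000000000 - 9 * sqrt(42)/ 28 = -64609440084799107981253090000000000000000000000000000.00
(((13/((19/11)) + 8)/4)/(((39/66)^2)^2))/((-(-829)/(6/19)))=0.01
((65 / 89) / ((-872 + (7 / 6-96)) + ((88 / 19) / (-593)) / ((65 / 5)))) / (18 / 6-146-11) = 28561845 / 5822848809547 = 0.00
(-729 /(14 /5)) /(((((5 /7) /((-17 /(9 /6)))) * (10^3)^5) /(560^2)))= 202419 /156250000000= 0.00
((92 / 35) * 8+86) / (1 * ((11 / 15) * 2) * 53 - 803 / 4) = -44952 / 51667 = -0.87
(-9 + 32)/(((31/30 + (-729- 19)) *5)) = -138/22409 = -0.01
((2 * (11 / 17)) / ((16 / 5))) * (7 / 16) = 385 / 2176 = 0.18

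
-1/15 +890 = 13349/15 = 889.93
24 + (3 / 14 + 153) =2481 / 14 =177.21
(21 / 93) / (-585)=-7 / 18135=-0.00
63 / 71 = 0.89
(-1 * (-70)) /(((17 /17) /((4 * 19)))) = 5320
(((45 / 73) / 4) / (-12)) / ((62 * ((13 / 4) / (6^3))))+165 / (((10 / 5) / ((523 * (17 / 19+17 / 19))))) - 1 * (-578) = 43481186048 / 558961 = 77789.30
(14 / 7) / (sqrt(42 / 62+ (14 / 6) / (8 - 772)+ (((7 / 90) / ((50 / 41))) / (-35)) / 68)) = 600 * sqrt(614905534168523) / 6108919739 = 2.44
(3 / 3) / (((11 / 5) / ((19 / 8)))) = 95 / 88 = 1.08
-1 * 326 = -326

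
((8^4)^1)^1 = 4096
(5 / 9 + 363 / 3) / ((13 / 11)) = 12034 / 117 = 102.85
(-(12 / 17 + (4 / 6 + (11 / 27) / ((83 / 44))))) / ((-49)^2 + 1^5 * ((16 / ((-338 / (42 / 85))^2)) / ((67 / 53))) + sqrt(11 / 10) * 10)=-1633803933428731306612156150 / 2469391939244362212275922644859 + 680468102883327682153750 * sqrt(110) / 2469391939244362212275922644859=-0.00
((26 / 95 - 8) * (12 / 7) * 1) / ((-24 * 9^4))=367 / 4363065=0.00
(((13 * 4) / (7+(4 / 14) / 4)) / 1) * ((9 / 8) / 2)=91 / 22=4.14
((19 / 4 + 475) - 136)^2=1890625 / 16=118164.06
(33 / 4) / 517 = 3 / 188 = 0.02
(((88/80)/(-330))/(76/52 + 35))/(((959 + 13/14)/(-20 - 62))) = 3731/477756450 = 0.00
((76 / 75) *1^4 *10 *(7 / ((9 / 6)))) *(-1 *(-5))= 2128 / 9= 236.44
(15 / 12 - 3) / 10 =-7 / 40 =-0.18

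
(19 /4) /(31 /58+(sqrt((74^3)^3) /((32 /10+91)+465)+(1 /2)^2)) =-24498942741 /1399012136541998784719+1674648465174480 * sqrt(74) /1399012136541998784719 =0.00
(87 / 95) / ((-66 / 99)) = -261 / 190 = -1.37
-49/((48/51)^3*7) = -34391/4096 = -8.40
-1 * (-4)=4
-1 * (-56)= 56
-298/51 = -5.84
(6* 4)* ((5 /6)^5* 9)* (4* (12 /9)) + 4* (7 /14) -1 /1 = 12527 /27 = 463.96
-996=-996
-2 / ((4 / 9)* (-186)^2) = -1 / 7688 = -0.00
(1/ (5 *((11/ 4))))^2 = 16/ 3025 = 0.01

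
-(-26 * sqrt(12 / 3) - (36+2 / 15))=88.13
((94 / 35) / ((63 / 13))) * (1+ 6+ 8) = 1222 / 147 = 8.31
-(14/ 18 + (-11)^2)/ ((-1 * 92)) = 274/ 207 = 1.32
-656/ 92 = -164/ 23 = -7.13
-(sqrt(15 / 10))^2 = -3 / 2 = -1.50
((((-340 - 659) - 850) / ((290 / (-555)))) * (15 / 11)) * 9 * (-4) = -55414530 / 319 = -173713.26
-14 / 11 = -1.27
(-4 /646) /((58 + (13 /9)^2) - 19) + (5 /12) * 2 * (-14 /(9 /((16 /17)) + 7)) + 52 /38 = 56732849 /85458048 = 0.66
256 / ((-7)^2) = 256 / 49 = 5.22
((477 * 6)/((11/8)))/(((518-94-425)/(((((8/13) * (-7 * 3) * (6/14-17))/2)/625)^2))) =-44364754944/726171875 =-61.09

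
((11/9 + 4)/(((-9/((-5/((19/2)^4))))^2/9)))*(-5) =-1504000/1375668606321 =-0.00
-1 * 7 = -7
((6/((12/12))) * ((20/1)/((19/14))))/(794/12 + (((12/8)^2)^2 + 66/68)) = 274176/223877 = 1.22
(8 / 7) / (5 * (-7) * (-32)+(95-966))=8 / 1743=0.00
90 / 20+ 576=1161 / 2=580.50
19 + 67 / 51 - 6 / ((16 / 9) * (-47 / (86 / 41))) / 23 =183725435 / 9041484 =20.32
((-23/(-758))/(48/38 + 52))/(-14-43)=-1/100056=-0.00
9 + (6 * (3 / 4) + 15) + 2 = 61 / 2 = 30.50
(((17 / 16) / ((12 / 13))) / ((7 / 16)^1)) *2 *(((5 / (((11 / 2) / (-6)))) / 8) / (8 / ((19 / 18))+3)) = -20995 / 61908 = -0.34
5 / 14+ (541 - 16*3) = 6907 / 14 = 493.36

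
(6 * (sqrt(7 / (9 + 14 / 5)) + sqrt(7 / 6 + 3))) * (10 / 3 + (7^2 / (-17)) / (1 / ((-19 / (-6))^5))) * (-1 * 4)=120888211 * sqrt(2065) / 324972 + 604441055 * sqrt(6) / 33048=61704.99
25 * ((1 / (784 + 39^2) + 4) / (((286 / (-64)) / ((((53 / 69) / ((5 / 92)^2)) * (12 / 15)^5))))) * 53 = -312339934478336 / 3090140625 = -101076.28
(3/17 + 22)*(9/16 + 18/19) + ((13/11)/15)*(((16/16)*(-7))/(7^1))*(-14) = 1734863/50160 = 34.59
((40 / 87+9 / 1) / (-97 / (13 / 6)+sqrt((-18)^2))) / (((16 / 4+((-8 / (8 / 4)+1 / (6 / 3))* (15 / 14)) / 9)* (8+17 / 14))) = -149786 / 13995081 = -0.01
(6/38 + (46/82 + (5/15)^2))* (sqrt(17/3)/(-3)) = -5819* sqrt(51)/63099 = -0.66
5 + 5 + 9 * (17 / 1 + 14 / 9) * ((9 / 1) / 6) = 521 / 2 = 260.50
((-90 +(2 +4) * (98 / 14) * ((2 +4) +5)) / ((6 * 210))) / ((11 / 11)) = 31 / 105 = 0.30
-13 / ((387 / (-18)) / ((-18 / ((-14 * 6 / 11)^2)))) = -1573 / 8428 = -0.19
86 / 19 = 4.53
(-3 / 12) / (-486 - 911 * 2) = 1 / 9232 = 0.00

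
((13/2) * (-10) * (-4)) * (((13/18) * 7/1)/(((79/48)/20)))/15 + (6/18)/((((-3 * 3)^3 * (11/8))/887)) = 2023221176/1900503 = 1064.57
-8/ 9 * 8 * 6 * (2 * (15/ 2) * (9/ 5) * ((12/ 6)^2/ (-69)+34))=-899328/ 23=-39101.22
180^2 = 32400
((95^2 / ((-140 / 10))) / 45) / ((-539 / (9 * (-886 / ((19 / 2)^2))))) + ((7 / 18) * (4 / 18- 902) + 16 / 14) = -107544226 / 305613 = -351.90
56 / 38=28 / 19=1.47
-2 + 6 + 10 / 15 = 14 / 3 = 4.67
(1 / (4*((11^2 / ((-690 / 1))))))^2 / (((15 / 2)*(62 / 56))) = 111090 / 453871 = 0.24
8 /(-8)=-1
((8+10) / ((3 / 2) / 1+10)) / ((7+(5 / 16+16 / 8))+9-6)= 576 / 4531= 0.13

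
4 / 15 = 0.27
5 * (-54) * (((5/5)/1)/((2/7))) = -945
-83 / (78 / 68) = -2822 / 39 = -72.36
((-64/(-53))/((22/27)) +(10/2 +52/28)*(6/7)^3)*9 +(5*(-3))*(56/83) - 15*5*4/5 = -2081838084/116181989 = -17.92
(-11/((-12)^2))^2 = 121/20736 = 0.01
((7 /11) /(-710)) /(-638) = 7 /4982780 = 0.00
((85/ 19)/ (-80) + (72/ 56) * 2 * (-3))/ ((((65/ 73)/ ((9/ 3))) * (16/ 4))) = -724233/ 110656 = -6.54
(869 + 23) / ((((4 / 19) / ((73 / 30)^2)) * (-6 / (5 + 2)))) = -158052811 / 5400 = -29269.04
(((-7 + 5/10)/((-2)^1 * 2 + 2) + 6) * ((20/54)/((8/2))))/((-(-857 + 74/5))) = 925/909576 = 0.00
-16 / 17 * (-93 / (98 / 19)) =14136 / 833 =16.97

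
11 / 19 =0.58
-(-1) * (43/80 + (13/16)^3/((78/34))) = 47389/61440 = 0.77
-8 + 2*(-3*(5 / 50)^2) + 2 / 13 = -5139 / 650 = -7.91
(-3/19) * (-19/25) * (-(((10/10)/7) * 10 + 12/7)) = -66/175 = -0.38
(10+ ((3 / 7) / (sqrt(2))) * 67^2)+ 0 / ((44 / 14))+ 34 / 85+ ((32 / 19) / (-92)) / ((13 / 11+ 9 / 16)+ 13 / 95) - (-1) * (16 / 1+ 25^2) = 2356140483 / 3617095+ 13467 * sqrt(2) / 14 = 2011.76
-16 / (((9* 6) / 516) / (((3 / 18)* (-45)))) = 3440 / 3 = 1146.67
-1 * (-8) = 8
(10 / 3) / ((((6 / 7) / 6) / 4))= 280 / 3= 93.33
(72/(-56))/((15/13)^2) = -169/175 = -0.97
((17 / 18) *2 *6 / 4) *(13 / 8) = 221 / 48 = 4.60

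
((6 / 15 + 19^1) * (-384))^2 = 1387413504 / 25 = 55496540.16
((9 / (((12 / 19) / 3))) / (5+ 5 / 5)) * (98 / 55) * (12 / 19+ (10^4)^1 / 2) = 3491691 / 55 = 63485.29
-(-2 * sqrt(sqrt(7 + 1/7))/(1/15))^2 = -4500 * sqrt(14)/7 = -2405.35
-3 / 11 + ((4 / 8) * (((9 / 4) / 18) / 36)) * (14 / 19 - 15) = -35813 / 120384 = -0.30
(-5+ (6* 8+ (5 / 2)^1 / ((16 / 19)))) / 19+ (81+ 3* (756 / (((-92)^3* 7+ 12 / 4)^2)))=1506930587587365655 / 18064508315469152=83.42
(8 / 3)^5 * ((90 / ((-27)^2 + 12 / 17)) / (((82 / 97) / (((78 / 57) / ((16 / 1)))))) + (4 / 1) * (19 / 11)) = 1607274844160 / 1722034809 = 933.36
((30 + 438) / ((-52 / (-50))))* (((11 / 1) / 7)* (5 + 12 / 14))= 202950 / 49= 4141.84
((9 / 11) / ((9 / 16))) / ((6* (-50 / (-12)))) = 16 / 275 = 0.06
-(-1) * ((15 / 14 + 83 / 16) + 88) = 10557 / 112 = 94.26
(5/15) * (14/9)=14/27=0.52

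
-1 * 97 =-97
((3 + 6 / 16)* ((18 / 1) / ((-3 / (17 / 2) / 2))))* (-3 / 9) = 459 / 4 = 114.75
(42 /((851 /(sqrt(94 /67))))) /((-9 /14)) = -196 * sqrt(6298) /171051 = -0.09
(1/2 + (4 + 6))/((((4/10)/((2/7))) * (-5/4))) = -6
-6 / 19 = -0.32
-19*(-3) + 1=58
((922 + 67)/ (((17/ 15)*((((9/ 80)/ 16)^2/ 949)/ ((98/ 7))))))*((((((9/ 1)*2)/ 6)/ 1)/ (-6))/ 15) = -10764168396800/ 1377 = -7817115756.57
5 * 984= 4920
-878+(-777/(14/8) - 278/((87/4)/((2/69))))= -7938190/6003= -1322.37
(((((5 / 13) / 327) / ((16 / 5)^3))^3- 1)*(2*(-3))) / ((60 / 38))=100301345689789278682109 / 26395090970998399303680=3.80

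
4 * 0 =0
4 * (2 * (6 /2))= 24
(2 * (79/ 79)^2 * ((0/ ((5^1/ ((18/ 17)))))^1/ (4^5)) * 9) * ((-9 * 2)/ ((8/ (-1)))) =0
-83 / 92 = -0.90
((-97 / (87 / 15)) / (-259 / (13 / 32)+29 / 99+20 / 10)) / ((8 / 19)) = 11859705 / 189674152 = 0.06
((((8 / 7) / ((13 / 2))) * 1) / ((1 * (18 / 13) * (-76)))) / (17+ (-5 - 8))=-1 / 2394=-0.00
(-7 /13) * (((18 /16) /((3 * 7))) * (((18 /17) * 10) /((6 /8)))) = -90 /221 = -0.41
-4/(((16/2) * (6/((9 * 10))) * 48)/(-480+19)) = 2305/32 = 72.03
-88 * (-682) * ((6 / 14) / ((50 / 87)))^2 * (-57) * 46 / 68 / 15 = -85791.54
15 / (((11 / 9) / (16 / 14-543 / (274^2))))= 80568945 / 5780852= 13.94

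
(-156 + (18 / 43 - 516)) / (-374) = 1.80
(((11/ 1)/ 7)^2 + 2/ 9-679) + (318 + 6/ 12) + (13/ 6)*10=-296477/ 882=-336.14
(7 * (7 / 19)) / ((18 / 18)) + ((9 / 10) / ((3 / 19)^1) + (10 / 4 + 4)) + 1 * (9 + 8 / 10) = 467 / 19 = 24.58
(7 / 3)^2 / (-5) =-49 / 45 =-1.09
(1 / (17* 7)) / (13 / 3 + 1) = 0.00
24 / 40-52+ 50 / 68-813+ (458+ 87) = -54173 / 170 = -318.66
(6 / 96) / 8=1 / 128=0.01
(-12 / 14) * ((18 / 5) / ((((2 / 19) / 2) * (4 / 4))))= -2052 / 35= -58.63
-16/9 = -1.78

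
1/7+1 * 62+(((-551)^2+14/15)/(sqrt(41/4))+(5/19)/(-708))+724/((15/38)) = 297601527/156940+9108058 * sqrt(41)/615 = 96725.59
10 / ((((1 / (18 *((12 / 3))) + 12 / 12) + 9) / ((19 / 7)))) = 13680 / 5047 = 2.71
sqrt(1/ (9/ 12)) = 2*sqrt(3)/ 3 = 1.15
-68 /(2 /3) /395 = -102 /395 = -0.26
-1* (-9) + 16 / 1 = 25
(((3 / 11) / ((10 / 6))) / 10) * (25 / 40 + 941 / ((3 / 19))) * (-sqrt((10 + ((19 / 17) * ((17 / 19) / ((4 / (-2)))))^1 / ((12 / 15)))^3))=-6437115 * sqrt(6) / 5632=-2799.65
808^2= 652864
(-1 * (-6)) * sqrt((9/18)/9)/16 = sqrt(2)/16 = 0.09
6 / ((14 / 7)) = 3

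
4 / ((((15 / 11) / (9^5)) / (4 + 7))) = 9526572 / 5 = 1905314.40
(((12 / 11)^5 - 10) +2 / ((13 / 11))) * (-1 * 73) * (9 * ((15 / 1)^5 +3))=7063932083319432 / 2093663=3373958503.98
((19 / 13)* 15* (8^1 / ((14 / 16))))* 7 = 18240 / 13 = 1403.08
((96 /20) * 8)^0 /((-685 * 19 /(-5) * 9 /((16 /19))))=16 /445113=0.00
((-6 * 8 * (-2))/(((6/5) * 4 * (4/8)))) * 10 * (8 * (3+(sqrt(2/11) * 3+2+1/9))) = 9600 * sqrt(22)/11+147200/9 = 20449.01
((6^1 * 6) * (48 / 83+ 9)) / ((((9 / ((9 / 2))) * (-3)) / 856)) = -4083120 / 83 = -49194.22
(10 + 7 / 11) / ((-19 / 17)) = -1989 / 209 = -9.52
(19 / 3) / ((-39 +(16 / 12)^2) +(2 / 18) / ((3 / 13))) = -171 / 992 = -0.17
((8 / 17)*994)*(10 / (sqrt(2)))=39760*sqrt(2) / 17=3307.60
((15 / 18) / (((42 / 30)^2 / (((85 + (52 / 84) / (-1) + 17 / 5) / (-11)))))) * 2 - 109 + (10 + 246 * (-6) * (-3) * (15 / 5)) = 447492620 / 33957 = 13178.21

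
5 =5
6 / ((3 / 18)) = 36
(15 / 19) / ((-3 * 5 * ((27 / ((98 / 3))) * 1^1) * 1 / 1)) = -98 / 1539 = -0.06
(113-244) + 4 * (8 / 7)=-885 / 7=-126.43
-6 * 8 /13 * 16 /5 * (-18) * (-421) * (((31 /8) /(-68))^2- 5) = 447394.17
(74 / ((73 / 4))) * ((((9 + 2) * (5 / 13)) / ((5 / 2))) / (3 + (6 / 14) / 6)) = 91168 / 40807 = 2.23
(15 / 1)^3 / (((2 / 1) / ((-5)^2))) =84375 / 2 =42187.50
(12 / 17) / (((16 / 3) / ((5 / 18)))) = 5 / 136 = 0.04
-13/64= -0.20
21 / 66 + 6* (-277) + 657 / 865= -31607351 / 19030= -1660.92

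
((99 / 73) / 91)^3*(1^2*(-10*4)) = -38811960 / 293151929707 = -0.00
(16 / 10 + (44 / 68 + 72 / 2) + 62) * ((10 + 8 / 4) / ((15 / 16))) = 545344 / 425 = 1283.16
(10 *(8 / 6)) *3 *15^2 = 9000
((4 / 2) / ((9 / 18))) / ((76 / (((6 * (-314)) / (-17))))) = 1884 / 323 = 5.83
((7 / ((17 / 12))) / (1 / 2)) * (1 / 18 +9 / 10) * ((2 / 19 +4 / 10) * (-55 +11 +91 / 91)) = -1656704 / 8075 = -205.16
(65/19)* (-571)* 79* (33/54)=-32252935/342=-94306.83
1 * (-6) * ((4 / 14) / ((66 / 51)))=-102 / 77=-1.32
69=69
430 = 430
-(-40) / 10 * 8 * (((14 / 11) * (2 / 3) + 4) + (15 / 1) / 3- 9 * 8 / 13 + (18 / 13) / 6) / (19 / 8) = 498688 / 8151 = 61.18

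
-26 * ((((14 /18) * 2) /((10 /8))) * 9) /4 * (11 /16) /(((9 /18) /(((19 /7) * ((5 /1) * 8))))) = -10868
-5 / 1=-5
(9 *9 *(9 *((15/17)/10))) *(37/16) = 148.75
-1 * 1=-1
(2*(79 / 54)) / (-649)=-79 / 17523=-0.00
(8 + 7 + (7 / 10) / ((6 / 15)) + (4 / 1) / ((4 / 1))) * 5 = 355 / 4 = 88.75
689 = 689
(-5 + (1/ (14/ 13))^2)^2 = 657721/ 38416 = 17.12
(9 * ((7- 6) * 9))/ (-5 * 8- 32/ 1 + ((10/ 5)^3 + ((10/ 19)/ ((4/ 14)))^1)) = -1539/ 1181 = -1.30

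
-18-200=-218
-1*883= -883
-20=-20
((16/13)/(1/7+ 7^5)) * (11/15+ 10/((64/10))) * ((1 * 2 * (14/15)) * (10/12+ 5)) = 188993/103237875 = 0.00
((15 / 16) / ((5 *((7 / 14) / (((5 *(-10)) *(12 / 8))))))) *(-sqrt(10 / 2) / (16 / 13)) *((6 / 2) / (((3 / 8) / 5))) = 14625 *sqrt(5) / 16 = 2043.91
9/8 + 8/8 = 17/8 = 2.12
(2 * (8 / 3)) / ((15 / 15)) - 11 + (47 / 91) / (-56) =-86773 / 15288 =-5.68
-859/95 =-9.04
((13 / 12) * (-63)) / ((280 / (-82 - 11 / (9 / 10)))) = 22.97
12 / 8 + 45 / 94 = 93 / 47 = 1.98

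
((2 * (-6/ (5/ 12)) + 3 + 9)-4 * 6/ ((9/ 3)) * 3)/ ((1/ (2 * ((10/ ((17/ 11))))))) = -528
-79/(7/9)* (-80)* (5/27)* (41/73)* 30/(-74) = -6478000/18907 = -342.62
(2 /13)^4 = 16 /28561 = 0.00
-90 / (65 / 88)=-1584 / 13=-121.85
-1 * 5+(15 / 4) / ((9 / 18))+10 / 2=15 / 2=7.50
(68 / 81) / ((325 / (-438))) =-9928 / 8775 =-1.13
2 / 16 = 1 / 8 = 0.12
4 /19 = 0.21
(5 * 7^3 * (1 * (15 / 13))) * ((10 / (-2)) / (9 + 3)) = -42875 / 52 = -824.52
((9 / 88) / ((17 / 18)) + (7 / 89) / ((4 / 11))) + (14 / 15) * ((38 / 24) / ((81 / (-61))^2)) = 11426331179 / 9827525070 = 1.16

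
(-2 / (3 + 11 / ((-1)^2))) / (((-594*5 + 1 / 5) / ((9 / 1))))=45 / 103943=0.00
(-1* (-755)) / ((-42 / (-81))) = 20385 / 14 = 1456.07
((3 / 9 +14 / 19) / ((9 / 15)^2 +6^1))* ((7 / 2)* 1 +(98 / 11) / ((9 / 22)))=693875 / 163134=4.25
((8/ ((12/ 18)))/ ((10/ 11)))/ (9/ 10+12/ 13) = 572/ 79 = 7.24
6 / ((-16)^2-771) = -0.01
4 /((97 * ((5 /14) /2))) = 112 /485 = 0.23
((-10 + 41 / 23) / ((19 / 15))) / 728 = -405 / 45448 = -0.01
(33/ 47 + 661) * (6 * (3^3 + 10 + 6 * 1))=8023800/ 47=170719.15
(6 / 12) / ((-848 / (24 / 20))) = -0.00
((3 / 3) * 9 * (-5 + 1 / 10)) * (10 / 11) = -441 / 11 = -40.09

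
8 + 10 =18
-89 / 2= -44.50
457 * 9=4113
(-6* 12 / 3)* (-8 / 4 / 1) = 48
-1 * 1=-1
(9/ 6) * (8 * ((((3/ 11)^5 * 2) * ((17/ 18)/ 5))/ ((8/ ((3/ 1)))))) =4131/ 1610510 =0.00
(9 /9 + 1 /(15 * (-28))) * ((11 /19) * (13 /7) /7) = 59917 /391020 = 0.15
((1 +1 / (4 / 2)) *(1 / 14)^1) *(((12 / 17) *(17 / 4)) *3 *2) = 27 / 14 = 1.93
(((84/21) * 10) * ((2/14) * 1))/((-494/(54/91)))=-1080/157339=-0.01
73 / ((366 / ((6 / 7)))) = 73 / 427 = 0.17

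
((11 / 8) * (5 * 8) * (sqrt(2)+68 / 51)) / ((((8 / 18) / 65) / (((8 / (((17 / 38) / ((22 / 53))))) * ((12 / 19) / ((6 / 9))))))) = 67953600 / 901+50965200 * sqrt(2) / 901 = 155415.40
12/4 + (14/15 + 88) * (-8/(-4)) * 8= 21389/15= 1425.93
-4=-4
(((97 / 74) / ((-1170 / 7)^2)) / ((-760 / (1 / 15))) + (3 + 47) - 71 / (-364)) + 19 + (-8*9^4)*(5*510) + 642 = -1081942627923173283271 / 8083628280000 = -133843688.80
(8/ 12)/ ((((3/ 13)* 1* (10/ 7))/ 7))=637/ 45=14.16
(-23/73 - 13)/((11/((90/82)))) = -43740/32923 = -1.33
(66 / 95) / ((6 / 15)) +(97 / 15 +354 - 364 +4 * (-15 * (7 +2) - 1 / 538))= -541.80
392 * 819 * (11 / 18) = 196196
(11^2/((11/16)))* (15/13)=2640/13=203.08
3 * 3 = 9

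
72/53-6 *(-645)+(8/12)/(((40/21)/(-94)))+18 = 3856.46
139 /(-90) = -1.54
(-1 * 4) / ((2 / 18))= -36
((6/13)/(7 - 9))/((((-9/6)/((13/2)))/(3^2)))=9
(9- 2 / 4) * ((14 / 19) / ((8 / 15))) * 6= 5355 / 76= 70.46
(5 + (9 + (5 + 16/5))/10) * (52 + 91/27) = 16744/45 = 372.09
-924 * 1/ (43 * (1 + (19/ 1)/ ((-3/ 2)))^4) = -10692/ 9218125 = -0.00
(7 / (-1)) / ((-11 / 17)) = 119 / 11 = 10.82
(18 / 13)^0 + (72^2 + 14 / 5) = 25939 / 5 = 5187.80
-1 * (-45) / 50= 9 / 10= 0.90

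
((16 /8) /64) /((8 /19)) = 0.07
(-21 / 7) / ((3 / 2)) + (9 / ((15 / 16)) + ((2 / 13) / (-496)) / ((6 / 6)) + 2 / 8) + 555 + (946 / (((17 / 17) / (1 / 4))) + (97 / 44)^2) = 3137254249 / 3901040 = 804.21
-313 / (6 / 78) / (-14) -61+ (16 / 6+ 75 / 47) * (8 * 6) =285729 / 658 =434.24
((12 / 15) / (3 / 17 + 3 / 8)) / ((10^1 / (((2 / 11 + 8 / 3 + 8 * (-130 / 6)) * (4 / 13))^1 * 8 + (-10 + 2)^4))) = 428985344 / 804375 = 533.32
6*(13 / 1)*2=156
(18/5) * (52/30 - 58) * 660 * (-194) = 129678912/5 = 25935782.40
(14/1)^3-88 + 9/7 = 18601/7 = 2657.29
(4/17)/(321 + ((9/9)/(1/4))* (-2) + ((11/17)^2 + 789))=68/318599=0.00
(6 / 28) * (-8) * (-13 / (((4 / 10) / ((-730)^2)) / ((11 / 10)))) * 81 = 2645391728.57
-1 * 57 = -57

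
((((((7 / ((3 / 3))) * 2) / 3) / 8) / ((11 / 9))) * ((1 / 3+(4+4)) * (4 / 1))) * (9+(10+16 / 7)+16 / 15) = 11735 / 33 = 355.61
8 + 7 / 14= 17 / 2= 8.50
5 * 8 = 40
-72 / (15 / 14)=-67.20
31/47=0.66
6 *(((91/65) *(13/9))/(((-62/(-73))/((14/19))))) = 93002/8835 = 10.53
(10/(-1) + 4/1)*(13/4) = -39/2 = -19.50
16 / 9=1.78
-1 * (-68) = 68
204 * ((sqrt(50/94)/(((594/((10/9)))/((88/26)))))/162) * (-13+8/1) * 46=-782000 * sqrt(47)/4008771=-1.34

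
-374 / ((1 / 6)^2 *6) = -2244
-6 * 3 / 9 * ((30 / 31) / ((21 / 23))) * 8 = -3680 / 217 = -16.96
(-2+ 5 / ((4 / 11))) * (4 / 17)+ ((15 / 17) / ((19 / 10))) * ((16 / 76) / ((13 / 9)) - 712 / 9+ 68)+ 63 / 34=-227197 / 478686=-0.47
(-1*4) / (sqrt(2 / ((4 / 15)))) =-4*sqrt(30) / 15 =-1.46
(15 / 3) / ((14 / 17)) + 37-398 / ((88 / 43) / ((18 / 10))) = -472761 / 1540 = -306.99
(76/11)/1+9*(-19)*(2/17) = -2470/187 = -13.21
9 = 9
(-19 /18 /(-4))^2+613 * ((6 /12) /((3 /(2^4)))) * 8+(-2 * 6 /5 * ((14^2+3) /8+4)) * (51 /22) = 334802237 /25920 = 12916.75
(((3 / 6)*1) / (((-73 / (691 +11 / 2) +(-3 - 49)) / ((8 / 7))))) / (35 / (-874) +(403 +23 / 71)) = -24697492 / 908196029289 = -0.00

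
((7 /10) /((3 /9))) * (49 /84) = 49 /40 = 1.22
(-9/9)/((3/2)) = -2/3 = -0.67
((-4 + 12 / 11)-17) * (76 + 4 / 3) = -16936 / 11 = -1539.64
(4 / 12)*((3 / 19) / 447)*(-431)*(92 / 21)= -39652 / 178353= -0.22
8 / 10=4 / 5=0.80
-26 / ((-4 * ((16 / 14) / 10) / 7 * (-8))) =-3185 / 64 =-49.77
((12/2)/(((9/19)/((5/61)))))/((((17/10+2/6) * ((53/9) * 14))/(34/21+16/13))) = 2217300/125624681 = 0.02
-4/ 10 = -2/ 5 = -0.40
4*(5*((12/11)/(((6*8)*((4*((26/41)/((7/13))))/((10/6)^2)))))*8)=35875/16731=2.14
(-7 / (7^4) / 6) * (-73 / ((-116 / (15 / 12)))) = -365 / 954912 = -0.00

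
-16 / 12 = -1.33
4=4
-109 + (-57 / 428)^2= -19963807 / 183184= -108.98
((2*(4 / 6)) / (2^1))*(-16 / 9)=-32 / 27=-1.19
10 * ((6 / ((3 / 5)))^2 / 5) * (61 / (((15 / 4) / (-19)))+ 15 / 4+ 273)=-19390 / 3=-6463.33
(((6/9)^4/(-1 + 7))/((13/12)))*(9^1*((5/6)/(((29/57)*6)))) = 760/10179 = 0.07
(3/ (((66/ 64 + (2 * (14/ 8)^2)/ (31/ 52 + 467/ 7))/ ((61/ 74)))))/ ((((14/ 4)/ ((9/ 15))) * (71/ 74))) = 860867136/ 2186494345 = 0.39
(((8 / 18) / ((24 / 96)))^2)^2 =65536 / 6561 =9.99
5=5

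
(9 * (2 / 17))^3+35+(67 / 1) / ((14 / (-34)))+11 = -3973097 / 34391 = -115.53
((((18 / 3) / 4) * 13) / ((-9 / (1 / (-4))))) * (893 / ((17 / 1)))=11609 / 408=28.45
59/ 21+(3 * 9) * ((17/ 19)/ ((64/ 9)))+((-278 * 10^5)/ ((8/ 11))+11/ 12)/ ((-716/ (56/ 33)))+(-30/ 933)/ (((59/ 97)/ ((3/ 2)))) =22796988331469467/ 251616754368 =90602.03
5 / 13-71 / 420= 0.22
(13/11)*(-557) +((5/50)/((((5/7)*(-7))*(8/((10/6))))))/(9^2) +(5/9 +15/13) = -1825193663/2779920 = -656.56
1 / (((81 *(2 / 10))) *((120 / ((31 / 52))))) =31 / 101088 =0.00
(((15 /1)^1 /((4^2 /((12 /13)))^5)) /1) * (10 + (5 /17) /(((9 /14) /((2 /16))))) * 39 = 7478325 /1988759552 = 0.00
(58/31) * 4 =232/31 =7.48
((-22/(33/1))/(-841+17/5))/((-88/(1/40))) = -0.00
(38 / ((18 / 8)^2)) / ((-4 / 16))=-2432 / 81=-30.02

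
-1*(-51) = 51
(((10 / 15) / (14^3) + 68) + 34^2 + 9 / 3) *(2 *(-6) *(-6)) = 30301998 / 343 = 88344.02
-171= -171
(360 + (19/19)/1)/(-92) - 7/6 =-1405/276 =-5.09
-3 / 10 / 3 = -1 / 10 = -0.10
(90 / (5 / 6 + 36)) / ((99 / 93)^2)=57660 / 26741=2.16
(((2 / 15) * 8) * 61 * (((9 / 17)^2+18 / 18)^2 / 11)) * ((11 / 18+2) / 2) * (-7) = -2197956880 / 24805737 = -88.61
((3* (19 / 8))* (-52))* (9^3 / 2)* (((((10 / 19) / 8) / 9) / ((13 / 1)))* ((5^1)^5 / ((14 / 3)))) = -11390625 / 224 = -50851.00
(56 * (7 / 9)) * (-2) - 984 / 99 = -9608 / 99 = -97.05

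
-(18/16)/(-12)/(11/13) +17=6023/352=17.11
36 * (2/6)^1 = 12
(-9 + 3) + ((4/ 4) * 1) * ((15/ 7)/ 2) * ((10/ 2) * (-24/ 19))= -1698/ 133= -12.77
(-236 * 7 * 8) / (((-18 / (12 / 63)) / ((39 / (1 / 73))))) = 3583424 / 9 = 398158.22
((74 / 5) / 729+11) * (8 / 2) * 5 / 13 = 160676 / 9477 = 16.95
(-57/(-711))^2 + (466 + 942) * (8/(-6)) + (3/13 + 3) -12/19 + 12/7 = -181899948773/97116201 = -1873.01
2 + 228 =230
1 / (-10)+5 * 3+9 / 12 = 313 / 20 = 15.65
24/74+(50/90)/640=13861/42624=0.33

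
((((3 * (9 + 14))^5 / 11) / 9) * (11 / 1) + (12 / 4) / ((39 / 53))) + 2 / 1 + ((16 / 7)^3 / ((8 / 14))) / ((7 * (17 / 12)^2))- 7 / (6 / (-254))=671831362161355 / 3865953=173781564.90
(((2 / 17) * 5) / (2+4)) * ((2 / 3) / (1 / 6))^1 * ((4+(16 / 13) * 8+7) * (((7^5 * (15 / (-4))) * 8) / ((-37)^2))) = -910939400 / 302549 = -3010.88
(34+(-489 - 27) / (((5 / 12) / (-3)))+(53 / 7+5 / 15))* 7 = 394496 / 15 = 26299.73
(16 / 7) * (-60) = -960 / 7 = -137.14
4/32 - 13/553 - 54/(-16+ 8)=30311/4424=6.85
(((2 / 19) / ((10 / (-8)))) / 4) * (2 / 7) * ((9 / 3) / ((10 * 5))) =-6 / 16625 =-0.00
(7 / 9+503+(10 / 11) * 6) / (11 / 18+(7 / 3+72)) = 100828 / 14839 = 6.79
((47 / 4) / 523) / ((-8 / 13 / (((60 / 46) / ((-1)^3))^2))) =-137475 / 2213336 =-0.06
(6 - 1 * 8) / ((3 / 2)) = -4 / 3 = -1.33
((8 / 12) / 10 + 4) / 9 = 61 / 135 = 0.45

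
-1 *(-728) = 728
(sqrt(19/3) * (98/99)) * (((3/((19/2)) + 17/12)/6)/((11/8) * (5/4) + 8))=154840 * sqrt(57)/15794757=0.07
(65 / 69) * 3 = 2.83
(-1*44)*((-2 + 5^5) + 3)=-137544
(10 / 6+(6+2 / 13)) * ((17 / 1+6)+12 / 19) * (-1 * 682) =-93396490 / 741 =-126041.15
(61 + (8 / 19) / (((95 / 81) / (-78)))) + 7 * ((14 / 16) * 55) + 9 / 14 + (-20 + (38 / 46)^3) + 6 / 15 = 432263526071 / 1229840360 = 351.48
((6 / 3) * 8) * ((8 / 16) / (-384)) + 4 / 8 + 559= 26855 / 48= 559.48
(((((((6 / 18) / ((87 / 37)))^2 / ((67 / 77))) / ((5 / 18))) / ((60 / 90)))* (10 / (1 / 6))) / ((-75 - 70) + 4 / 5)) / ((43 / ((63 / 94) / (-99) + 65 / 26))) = -35292820 / 11729360561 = -0.00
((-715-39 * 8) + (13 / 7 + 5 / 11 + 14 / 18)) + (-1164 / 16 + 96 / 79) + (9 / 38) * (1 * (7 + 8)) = -4543116625 / 4160772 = -1091.89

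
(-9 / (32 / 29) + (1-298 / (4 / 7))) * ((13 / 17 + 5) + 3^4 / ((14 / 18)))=-221257443 / 3808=-58103.32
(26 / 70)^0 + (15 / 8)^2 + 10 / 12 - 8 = -509 / 192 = -2.65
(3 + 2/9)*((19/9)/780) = 551/63180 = 0.01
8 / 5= 1.60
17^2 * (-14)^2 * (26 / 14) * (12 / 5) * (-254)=-320637408 / 5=-64127481.60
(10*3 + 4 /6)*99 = 3036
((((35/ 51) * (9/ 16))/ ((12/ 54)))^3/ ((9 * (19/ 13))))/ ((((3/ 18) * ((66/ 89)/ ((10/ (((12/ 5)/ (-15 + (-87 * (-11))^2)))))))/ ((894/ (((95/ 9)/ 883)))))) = 294125397863750103616875/ 319644024832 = 920165481017.01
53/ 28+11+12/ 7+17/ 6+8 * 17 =12889/ 84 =153.44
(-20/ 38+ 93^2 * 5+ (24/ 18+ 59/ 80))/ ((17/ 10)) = 197204243/ 7752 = 25439.14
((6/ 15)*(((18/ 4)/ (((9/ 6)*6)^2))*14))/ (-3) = -14/ 135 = -0.10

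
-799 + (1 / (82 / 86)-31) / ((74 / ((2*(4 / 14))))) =-8487037 / 10619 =-799.23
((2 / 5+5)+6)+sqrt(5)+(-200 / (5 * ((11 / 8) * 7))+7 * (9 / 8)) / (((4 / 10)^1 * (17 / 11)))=sqrt(5)+165803 / 9520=19.65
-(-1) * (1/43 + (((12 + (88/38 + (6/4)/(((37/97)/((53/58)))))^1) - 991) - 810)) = -6252440393/3506564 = -1783.07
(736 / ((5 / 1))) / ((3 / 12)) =2944 / 5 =588.80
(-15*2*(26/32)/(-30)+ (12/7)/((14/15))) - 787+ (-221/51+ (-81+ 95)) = -1822057/2352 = -774.68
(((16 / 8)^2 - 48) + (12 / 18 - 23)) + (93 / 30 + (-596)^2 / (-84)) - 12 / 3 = -902159 / 210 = -4296.00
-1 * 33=-33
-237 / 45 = -79 / 15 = -5.27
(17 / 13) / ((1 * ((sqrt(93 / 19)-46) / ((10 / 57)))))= -7820 / 1564329-170 * sqrt(1767) / 29722251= -0.01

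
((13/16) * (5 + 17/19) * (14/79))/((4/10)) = 2.12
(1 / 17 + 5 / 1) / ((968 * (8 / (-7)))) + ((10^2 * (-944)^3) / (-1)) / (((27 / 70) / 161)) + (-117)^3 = 62405684214393322849 / 1777248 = 35113661241646.25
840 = 840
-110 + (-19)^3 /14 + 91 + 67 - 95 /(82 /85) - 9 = -157679 /287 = -549.40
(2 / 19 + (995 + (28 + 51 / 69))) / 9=149140 / 1311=113.76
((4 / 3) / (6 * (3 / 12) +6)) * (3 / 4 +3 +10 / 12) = 22 / 27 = 0.81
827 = 827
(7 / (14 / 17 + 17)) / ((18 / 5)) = 595 / 5454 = 0.11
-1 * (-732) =732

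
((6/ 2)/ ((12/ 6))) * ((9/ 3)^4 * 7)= 1701/ 2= 850.50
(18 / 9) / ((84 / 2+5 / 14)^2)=392 / 351649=0.00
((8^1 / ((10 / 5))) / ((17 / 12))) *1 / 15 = 16 / 85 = 0.19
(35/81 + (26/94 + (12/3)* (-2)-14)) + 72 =193048/3807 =50.71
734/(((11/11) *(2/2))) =734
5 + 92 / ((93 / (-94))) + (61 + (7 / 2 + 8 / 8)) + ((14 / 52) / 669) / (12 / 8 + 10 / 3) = -351667691 / 15637206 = -22.49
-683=-683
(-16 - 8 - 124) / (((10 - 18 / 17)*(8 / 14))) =-4403 / 152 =-28.97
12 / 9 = 4 / 3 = 1.33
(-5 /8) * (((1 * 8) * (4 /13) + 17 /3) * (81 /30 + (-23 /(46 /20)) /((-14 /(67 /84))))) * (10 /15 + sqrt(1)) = -15236605 /550368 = -27.68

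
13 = 13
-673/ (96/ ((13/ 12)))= -8749/ 1152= -7.59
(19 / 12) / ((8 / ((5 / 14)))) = 95 / 1344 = 0.07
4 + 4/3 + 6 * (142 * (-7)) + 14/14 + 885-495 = -16703/3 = -5567.67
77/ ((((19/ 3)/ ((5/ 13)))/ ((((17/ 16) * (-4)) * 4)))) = -19635/ 247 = -79.49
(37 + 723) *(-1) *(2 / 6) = -760 / 3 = -253.33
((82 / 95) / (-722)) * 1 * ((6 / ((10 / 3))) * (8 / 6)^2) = -656 / 171475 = -0.00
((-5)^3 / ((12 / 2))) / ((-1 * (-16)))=-125 / 96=-1.30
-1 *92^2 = -8464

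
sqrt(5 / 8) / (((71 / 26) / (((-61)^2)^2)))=179995933 * sqrt(10) / 142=4008430.41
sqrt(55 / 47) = sqrt(2585) / 47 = 1.08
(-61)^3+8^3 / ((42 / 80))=-4746121 / 21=-226005.76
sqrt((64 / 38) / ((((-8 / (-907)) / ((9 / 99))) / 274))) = 68.97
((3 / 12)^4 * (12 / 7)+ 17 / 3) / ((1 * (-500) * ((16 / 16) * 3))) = -0.00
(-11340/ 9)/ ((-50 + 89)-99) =21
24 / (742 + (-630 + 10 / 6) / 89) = 6408 / 196229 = 0.03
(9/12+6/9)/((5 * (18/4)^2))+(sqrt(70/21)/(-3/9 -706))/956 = 17/1215 -sqrt(30)/2025764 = 0.01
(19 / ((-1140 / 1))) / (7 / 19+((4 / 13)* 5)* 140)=-247 / 3197460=-0.00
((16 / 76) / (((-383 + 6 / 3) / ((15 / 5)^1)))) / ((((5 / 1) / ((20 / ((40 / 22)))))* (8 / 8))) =-44 / 12065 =-0.00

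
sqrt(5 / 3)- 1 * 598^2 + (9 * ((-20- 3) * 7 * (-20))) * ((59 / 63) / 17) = -6052128 / 17 + sqrt(15) / 3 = -356006.24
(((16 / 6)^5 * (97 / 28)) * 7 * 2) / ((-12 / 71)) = -28209152 / 729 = -38695.68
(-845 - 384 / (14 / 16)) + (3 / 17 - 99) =-1382.68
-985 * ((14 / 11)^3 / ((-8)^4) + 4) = -2685337535 / 681472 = -3940.50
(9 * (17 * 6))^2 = 842724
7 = 7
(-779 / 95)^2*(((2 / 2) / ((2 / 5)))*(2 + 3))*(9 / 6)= 5043 / 4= 1260.75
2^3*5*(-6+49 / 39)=-7400 / 39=-189.74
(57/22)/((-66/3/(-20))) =285/121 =2.36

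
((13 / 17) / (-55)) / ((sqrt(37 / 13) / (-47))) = 611 * sqrt(481) / 34595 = 0.39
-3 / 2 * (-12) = 18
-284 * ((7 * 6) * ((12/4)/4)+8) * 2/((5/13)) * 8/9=-2333344/45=-51852.09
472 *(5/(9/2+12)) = 143.03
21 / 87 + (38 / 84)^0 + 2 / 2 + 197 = 5778 / 29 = 199.24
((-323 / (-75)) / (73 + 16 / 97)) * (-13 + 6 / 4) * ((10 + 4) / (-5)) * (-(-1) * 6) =10088582 / 887125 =11.37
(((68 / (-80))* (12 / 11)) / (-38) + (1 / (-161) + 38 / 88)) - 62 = -41421913 / 672980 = -61.55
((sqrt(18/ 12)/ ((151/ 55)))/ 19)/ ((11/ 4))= 10 * sqrt(6)/ 2869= 0.01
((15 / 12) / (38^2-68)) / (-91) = -5 / 500864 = -0.00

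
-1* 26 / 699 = -26 / 699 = -0.04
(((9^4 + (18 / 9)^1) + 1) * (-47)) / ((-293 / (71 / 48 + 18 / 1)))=24037915 / 1172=20510.17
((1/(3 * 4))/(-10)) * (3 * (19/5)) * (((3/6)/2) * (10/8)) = -19/640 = -0.03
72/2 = 36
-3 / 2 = -1.50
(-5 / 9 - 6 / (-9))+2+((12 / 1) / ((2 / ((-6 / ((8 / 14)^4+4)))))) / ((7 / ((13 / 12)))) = 66947 / 88740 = 0.75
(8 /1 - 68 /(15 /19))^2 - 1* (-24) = 6128.82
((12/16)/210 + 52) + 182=65521/280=234.00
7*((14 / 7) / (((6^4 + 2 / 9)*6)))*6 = 63 / 5833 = 0.01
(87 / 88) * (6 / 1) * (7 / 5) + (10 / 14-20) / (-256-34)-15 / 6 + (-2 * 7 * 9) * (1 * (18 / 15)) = -6490391 / 44660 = -145.33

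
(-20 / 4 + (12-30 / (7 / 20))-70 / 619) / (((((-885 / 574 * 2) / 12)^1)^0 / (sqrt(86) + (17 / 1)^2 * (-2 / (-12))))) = -32903517 / 8666-341559 * sqrt(86) / 4333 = -4527.87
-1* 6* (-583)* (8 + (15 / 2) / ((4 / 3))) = 190641 / 4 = 47660.25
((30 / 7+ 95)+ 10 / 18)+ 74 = 10952 / 63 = 173.84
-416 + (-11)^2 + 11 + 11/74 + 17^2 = 381/74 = 5.15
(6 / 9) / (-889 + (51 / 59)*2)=-118 / 157047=-0.00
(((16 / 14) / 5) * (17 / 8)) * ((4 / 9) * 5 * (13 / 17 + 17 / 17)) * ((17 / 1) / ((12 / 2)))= 340 / 63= 5.40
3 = 3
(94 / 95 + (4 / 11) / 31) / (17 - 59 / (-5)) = 16217 / 466488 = 0.03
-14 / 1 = -14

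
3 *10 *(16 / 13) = 480 / 13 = 36.92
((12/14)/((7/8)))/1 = 48/49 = 0.98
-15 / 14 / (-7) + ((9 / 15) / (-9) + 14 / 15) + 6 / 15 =2087 / 1470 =1.42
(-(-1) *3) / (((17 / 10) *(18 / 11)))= 55 / 51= 1.08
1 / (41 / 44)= 44 / 41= 1.07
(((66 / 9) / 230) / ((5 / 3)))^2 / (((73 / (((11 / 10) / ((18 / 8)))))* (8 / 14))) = 9317 / 2172206250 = 0.00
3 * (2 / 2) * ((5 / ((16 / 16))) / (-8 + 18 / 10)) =-75 / 31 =-2.42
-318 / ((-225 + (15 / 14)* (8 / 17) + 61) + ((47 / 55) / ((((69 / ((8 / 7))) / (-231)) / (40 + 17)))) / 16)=8703660 / 4793681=1.82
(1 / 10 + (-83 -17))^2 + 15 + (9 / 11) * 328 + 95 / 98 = 553248089 / 53900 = 10264.34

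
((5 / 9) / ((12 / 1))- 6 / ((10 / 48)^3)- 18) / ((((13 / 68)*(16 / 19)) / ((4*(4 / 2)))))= -2971705621 / 87750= -33865.59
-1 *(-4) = 4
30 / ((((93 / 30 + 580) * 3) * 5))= 20 / 5831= 0.00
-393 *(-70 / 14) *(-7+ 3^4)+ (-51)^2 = 148011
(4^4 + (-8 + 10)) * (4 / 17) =1032 / 17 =60.71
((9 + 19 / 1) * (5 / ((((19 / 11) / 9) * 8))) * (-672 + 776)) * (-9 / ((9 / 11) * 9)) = -220220 / 19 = -11590.53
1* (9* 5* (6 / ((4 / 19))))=1282.50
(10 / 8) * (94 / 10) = 47 / 4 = 11.75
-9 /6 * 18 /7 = -27 /7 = -3.86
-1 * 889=-889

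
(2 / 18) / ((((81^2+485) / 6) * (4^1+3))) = 1 / 73983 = 0.00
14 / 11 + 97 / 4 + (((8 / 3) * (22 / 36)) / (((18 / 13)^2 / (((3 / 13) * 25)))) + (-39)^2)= 1551.43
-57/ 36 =-19/ 12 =-1.58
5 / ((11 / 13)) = 5.91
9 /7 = 1.29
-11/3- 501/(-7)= 1426/21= 67.90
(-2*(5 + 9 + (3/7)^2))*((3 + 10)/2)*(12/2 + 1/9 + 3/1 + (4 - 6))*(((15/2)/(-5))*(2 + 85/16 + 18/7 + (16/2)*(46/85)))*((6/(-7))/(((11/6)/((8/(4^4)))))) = -408.43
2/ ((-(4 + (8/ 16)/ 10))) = -0.49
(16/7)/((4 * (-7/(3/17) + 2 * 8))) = -12/497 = -0.02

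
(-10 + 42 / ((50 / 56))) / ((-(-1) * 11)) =926 / 275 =3.37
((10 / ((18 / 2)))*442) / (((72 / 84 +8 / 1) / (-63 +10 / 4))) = -935935 / 279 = -3354.61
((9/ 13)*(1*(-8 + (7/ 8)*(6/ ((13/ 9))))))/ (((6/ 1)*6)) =-227/ 2704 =-0.08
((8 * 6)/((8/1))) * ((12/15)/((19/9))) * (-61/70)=-6588/3325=-1.98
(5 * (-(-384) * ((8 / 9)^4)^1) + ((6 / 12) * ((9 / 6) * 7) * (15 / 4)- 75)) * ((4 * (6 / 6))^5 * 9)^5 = 76012578880597272821760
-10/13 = -0.77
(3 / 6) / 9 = 1 / 18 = 0.06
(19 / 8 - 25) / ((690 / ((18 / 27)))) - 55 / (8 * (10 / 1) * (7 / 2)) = -3163 / 14490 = -0.22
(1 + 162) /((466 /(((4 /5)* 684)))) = 222984 /1165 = 191.40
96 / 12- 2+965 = 971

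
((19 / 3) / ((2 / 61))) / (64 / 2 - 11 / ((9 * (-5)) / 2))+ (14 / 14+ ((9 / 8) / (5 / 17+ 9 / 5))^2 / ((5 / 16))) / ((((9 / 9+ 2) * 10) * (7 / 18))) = 19813533633 / 3242540560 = 6.11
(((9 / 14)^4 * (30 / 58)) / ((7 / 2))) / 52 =98415 / 202759648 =0.00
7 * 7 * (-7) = -343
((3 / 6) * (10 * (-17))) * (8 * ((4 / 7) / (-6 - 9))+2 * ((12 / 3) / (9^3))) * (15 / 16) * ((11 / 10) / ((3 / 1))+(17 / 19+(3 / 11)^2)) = 1467522841 / 46927188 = 31.27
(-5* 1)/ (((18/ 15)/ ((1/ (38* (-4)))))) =0.03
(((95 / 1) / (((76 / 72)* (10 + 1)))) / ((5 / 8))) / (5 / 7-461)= -0.03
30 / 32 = 15 / 16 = 0.94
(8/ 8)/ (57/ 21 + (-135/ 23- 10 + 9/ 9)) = -161/ 1957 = -0.08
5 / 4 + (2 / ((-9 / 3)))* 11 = -73 / 12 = -6.08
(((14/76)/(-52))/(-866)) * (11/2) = 77/3422432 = 0.00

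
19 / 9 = 2.11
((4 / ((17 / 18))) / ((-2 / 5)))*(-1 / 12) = 15 / 17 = 0.88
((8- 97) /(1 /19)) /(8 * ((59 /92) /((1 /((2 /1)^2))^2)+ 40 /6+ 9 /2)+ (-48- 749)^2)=-116679 /43841249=-0.00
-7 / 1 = -7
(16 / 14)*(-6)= -48 / 7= -6.86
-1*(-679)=679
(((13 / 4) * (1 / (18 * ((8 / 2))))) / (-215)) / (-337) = 13 / 20867040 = 0.00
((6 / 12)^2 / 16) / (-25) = -1 / 1600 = -0.00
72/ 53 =1.36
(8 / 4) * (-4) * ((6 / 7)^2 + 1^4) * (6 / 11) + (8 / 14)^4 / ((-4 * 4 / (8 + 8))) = -202736 / 26411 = -7.68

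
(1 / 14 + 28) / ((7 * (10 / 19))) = 7467 / 980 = 7.62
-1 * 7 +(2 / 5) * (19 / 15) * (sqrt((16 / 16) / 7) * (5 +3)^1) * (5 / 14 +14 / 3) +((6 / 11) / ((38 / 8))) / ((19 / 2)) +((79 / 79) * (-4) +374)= 32072 * sqrt(7) / 11025 +1441521 / 3971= 370.71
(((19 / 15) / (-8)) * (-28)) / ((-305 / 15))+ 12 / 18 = 821 / 1830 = 0.45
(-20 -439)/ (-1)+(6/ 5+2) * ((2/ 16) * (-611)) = 1073/ 5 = 214.60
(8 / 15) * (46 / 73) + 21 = 23363 / 1095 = 21.34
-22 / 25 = -0.88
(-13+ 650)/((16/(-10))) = -3185/8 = -398.12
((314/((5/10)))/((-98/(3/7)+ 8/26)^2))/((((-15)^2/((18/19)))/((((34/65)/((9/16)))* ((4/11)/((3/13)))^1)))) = 0.00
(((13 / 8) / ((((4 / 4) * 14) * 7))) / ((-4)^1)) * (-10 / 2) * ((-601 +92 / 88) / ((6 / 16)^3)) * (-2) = 6863480 / 14553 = 471.62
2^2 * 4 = 16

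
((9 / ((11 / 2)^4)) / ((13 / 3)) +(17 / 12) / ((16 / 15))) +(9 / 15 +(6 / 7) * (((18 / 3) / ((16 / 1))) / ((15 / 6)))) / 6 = 618978931 / 426345920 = 1.45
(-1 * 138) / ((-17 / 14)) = 1932 / 17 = 113.65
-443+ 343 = -100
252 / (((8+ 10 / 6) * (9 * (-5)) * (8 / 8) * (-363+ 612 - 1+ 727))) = -28 / 47125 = -0.00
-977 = -977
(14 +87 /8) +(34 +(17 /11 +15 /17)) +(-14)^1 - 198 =-225443 /1496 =-150.70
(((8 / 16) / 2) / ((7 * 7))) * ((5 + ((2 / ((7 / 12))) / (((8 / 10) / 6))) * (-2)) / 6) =-325 / 8232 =-0.04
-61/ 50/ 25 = -61/ 1250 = -0.05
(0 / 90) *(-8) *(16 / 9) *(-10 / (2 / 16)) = 0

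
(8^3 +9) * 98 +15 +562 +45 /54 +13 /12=619643 /12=51636.92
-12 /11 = -1.09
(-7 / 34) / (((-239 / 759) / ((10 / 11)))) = 2415 / 4063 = 0.59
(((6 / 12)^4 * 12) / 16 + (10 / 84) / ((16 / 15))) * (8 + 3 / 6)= 1207 / 896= 1.35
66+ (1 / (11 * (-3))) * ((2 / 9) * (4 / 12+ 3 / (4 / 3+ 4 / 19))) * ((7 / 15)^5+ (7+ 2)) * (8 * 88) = -21225159862 / 676603125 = -31.37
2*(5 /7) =10 /7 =1.43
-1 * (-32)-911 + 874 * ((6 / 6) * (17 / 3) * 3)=13979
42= 42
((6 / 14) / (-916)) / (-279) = 0.00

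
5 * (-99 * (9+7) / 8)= -990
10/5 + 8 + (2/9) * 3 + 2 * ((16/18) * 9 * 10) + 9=179.67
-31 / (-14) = 31 / 14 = 2.21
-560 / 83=-6.75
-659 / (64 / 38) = -12521 / 32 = -391.28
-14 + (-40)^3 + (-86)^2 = -56618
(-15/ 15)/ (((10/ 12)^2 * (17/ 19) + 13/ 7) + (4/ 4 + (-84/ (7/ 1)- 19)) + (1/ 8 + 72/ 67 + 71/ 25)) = 16039800/ 376644743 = 0.04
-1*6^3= -216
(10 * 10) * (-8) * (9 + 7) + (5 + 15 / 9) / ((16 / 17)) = -153515 / 12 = -12792.92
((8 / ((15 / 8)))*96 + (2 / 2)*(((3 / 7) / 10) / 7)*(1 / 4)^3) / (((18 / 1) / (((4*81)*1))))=115605531 / 15680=7372.80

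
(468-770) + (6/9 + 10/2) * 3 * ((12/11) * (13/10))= -15284/55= -277.89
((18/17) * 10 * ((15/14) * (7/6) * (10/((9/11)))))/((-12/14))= -9625/51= -188.73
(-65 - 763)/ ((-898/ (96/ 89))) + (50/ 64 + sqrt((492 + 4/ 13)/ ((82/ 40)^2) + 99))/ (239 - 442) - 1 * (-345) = 89814574319/ 259586656 - sqrt(61404811)/ 108199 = 345.92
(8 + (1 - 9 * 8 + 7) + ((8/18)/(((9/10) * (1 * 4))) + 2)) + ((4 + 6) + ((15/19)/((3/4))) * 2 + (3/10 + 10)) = -484343/15390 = -31.47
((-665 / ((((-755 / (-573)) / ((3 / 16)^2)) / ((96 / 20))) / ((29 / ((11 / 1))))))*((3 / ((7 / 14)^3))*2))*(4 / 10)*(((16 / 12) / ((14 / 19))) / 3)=-107977266 / 41525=-2600.30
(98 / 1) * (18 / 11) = 1764 / 11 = 160.36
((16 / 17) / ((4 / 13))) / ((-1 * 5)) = -52 / 85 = -0.61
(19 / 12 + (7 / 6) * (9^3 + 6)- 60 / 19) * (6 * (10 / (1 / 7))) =6830285 / 19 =359488.68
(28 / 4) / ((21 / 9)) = 3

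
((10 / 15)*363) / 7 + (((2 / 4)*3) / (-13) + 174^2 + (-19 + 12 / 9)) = 16539863 / 546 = 30292.79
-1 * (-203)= 203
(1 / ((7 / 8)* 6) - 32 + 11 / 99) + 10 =-1367 / 63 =-21.70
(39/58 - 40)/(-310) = 2281/17980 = 0.13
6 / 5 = 1.20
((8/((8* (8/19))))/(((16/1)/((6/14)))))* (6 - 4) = 57/448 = 0.13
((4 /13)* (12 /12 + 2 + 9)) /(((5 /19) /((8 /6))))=1216 /65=18.71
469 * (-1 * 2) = -938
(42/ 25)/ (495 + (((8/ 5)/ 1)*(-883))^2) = 6/ 7130353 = 0.00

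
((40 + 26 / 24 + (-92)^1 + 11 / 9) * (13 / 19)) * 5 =-116285 / 684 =-170.01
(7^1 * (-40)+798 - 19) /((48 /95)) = 47405 /48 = 987.60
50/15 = 10/3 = 3.33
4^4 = 256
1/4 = 0.25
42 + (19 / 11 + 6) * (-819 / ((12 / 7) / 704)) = -2598918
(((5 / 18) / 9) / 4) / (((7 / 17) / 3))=85 / 1512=0.06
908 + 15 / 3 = 913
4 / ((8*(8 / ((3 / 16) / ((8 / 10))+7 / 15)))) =673 / 15360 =0.04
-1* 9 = -9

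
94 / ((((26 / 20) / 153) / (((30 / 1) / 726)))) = 719100 / 1573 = 457.15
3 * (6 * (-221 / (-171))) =442 / 19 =23.26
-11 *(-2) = 22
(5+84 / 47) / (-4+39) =319 / 1645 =0.19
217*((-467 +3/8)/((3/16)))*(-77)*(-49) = -6112720306/3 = -2037573435.33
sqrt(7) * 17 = 17 * sqrt(7) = 44.98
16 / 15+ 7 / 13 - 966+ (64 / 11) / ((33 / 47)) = -22559377 / 23595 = -956.11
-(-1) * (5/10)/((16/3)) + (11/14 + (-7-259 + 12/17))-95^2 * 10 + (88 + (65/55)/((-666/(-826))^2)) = -420014876315297/4644918432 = -90424.60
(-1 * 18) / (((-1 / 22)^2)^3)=-2040838272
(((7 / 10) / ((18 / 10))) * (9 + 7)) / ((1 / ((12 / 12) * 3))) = 56 / 3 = 18.67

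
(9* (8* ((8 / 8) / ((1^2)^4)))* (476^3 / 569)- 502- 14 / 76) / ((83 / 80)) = 11802688932360 / 897313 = 13153368.93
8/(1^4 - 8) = -8/7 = -1.14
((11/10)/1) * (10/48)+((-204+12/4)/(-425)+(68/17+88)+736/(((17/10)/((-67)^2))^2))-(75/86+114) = 76529120958352313/14912400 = 5131911761.91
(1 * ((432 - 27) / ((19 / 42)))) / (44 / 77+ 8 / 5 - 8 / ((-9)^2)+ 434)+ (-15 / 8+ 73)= 6875529263 / 93956216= 73.18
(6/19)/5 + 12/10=24/19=1.26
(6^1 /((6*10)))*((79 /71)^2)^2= 38950081 /254116810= 0.15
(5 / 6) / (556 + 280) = 5 / 5016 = 0.00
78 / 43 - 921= -39525 / 43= -919.19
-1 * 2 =-2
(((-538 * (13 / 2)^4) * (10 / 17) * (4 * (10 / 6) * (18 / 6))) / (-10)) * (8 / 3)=153658180 / 51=3012905.49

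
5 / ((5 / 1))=1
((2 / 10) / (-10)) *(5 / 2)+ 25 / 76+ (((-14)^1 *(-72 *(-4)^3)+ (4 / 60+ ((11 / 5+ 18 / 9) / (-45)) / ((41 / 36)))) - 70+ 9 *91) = -7450675741 / 116850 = -63762.74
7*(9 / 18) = 7 / 2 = 3.50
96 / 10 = 48 / 5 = 9.60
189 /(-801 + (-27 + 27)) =-21 /89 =-0.24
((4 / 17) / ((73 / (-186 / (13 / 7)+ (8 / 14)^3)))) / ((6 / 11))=-0.59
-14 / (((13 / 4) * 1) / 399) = -22344 / 13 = -1718.77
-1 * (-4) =4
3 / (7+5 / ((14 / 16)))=21 / 89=0.24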